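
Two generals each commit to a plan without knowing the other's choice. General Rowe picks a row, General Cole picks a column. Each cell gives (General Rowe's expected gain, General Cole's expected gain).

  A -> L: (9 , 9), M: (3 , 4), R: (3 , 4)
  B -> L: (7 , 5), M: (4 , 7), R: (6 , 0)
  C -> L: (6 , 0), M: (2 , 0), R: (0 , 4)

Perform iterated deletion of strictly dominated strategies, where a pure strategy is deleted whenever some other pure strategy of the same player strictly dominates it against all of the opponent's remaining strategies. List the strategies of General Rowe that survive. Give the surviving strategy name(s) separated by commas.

For General Rowe, A strictly dominates C on the remaining columns (L: 9>6, M: 3>2, R: 3>0); eliminate C.
For General Cole, L strictly dominates R on the remaining rows (A: 9>4, B: 5>0); eliminate R.
Among the remaining strategies, none is strictly dominated by another pure strategy of the same player, so the elimination stops.
Surviving strategies — General Rowe: {A, B}; General Cole: {L, M}.

A, B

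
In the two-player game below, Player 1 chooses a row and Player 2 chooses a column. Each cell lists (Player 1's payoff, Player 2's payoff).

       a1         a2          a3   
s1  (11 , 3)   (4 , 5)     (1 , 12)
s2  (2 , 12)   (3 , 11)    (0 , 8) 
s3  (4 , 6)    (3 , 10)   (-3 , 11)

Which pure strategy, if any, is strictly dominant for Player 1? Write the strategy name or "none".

s1

s1 vs s2: a1: 11>2, a2: 4>3, a3: 1>0.
s1 vs s3: a1: 11>4, a2: 4>3, a3: 1>-3.
s1 strictly beats every other strategy against every opponent action, so it is strictly dominant.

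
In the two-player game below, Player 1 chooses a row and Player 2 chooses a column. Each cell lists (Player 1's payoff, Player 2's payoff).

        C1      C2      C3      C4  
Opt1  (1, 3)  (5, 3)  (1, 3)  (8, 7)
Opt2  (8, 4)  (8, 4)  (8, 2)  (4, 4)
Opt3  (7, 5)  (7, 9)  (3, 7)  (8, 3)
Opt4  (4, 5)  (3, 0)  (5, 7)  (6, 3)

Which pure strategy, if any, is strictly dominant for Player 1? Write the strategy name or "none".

Opt1 fails to dominate Opt2 at C1 (1<8).
Opt2 fails to dominate Opt1 at C4 (4<8).
Opt3 fails to dominate Opt1 at C4 (8=8).
Opt4 fails to dominate Opt1 at C2 (3<5).
No single strategy dominates all the others.

none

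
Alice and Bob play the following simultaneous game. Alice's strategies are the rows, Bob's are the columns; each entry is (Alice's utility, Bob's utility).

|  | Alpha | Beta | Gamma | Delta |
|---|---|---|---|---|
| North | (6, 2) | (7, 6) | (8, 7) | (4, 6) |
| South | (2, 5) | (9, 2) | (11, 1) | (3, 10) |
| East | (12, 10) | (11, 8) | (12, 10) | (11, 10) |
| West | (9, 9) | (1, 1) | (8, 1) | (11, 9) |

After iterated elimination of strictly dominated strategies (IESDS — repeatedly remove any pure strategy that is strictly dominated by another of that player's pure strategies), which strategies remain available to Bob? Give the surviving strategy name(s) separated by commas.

Alpha, Gamma, Delta

For Alice, East strictly dominates North on the remaining columns (Alpha: 12>6, Beta: 11>7, Gamma: 12>8, Delta: 11>4); eliminate North.
Alice's strategy South is strictly dominated by East (Alpha: 12>2, Beta: 11>9, Gamma: 12>11, Delta: 11>3) and is removed.
Bob's strategy Beta is strictly dominated by Alpha (East: 10>8, West: 9>1) and is removed.
Among the remaining strategies, none is strictly dominated by another pure strategy of the same player, so the elimination stops.
Surviving strategies — Alice: {East, West}; Bob: {Alpha, Gamma, Delta}.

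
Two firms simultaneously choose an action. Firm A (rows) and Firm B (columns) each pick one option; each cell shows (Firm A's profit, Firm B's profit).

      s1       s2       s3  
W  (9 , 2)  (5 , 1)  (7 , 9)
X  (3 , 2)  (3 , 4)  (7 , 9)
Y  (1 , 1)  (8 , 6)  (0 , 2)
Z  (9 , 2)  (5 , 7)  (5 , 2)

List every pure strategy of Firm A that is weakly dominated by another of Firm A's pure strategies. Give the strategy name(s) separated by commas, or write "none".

X, Z

Nothing dominates W: X at s1 (9>3); Y at s1 (9>1); Z at s3 (7>5).
X: dominated, since W does at least as well everywhere (s1: 9>3, s2: 5>3, s3: 7=7).
Y is not dominated — it holds its own against W at s2 (8>5); X at s2 (8>3); Z at s2 (8>5).
Z is weakly dominated by W (s1: 9=9, s2: 5=5, s3: 7>5).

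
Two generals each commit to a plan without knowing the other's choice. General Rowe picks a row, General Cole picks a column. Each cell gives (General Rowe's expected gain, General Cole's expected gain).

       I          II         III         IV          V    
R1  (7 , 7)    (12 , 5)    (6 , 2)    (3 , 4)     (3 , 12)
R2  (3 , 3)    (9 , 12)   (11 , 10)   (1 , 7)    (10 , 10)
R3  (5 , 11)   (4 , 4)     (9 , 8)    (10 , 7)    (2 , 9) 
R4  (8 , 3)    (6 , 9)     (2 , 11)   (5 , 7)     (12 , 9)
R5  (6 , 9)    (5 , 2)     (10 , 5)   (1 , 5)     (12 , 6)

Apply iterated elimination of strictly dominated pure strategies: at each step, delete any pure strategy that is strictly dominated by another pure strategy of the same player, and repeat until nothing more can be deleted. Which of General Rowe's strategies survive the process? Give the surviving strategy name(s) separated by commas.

R1, R2, R4, R5

For General Cole, V strictly dominates IV on the remaining rows (R1: 12>4, R2: 10>7, R3: 9>7, R4: 9>7, R5: 6>5); eliminate IV.
For General Rowe, R5 strictly dominates R3 on the remaining columns (I: 6>5, II: 5>4, III: 10>9, V: 12>2); eliminate R3.
Among the remaining strategies, none is strictly dominated by another pure strategy of the same player, so the elimination stops.
Surviving strategies — General Rowe: {R1, R2, R4, R5}; General Cole: {I, II, III, V}.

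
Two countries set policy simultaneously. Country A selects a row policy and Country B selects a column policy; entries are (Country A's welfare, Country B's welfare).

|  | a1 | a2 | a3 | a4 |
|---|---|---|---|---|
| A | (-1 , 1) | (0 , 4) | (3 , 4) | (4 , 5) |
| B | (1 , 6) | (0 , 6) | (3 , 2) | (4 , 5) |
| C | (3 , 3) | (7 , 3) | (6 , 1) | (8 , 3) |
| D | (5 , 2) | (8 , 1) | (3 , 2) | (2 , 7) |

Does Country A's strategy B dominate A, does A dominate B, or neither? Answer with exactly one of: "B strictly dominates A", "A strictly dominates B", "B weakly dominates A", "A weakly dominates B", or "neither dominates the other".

Compare B to A across each opponent action: a1: 1>-1, a2: 0=0, a3: 3=3, a4: 4=4.
B is at least as good everywhere and strictly better somewhere (tied only at a2, a3, a4), so B weakly but not strictly dominates A.

B weakly dominates A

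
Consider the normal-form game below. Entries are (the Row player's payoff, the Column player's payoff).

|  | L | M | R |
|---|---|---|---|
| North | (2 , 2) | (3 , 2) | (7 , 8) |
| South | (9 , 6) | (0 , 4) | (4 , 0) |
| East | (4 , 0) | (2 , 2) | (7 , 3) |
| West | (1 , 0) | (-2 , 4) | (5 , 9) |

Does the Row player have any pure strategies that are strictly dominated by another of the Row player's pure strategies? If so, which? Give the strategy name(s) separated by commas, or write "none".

West

North: no other strategy beats it everywhere (South at M (3>0); East at M (3>2); West at L (2>1)).
South: no other strategy beats it everywhere (North at L (9>2); East at L (9>4); West at L (9>1)).
East: no other strategy beats it everywhere (North at L (4>2); South at M (2>0); West at L (4>1)).
North strictly dominates West — L: 2>1, M: 3>-2, R: 7>5.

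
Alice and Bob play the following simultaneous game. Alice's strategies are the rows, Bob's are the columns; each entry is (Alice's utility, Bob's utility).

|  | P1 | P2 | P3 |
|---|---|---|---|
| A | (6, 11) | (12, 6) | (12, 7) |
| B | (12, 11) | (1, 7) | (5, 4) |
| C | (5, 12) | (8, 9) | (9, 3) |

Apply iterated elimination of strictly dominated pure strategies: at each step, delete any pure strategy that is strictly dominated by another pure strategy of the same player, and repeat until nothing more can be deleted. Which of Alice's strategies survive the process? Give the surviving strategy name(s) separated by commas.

Alice's strategy C is strictly dominated by A (P1: 6>5, P2: 12>8, P3: 12>9) and is removed.
For Bob, P1 strictly dominates P2 on the remaining rows (A: 11>6, B: 11>7); eliminate P2.
Column P3 is eliminated: P1 beats it against every remaining row (A: 11>7, B: 11>4).
For Alice, B strictly dominates A on the remaining columns (P1: 12>6); eliminate A.
Among the remaining strategies, none is strictly dominated by another pure strategy of the same player, so the elimination stops.
Surviving strategies — Alice: {B}; Bob: {P1}.

B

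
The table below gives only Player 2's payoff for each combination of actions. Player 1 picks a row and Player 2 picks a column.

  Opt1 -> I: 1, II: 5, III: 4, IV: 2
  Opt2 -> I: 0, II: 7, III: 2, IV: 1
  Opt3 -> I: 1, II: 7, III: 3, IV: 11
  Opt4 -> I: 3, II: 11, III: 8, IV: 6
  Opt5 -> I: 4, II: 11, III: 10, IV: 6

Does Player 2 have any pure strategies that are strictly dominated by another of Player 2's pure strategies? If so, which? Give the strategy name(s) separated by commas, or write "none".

I, III

II strictly dominates I — Opt1: 5>1, Opt2: 7>0, Opt3: 7>1, Opt4: 11>3, Opt5: 11>4.
II: no other strategy beats it everywhere (I at Opt1 (5>1); III at Opt1 (5>4); IV at Opt1 (5>2)).
III is strictly dominated by II (Opt1: 5>4, Opt2: 7>2, Opt3: 7>3, Opt4: 11>8, Opt5: 11>10).
Nothing dominates IV: I at Opt1 (2>1); II at Opt3 (11>7); III at Opt3 (11>3).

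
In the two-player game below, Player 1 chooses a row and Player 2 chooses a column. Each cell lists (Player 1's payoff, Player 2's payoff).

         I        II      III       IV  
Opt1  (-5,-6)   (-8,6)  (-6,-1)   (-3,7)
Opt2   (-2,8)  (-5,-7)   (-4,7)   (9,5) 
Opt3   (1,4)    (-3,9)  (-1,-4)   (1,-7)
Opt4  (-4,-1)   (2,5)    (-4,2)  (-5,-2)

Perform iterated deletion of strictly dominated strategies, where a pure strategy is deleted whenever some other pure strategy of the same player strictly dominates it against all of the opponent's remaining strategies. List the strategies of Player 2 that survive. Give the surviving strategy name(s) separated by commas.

II

For Player 1, Opt2 strictly dominates Opt1 on the remaining columns (I: -2>-5, II: -5>-8, III: -4>-6, IV: 9>-3); eliminate Opt1.
Player 2's strategy IV is strictly dominated by I (Opt2: 8>5, Opt3: 4>-7, Opt4: -1>-2) and is removed.
For Player 1, Opt3 strictly dominates Opt2 on the remaining columns (I: 1>-2, II: -3>-5, III: -1>-4); eliminate Opt2.
For Player 2, II strictly dominates I on the remaining rows (Opt3: 9>4, Opt4: 5>-1); eliminate I.
Player 2's strategy III is strictly dominated by II (Opt3: 9>-4, Opt4: 5>2) and is removed.
Player 1's strategy Opt3 is strictly dominated by Opt4 (II: 2>-3) and is removed.
Among the remaining strategies, none is strictly dominated by another pure strategy of the same player, so the elimination stops.
Surviving strategies — Player 1: {Opt4}; Player 2: {II}.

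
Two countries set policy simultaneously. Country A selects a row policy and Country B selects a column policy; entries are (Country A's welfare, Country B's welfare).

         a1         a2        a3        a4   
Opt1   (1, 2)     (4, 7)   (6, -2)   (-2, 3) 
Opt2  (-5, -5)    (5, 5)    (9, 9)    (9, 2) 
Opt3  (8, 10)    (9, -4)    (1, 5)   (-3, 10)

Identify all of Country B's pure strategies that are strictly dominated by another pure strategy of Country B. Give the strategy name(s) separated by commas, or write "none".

Nothing dominates a1: a2 at Opt3 (10>-4); a3 at Opt1 (2>-2); a4 at Opt3 (10=10).
a2 is not dominated — it holds its own against a1 at Opt1 (7>2); a3 at Opt1 (7>-2); a4 at Opt1 (7>3).
a3 is not dominated — it holds its own against a1 at Opt2 (9>-5); a2 at Opt2 (9>5); a4 at Opt2 (9>2).
a4: no other strategy beats it everywhere (a1 at Opt1 (3>2); a2 at Opt3 (10>-4); a3 at Opt1 (3>-2)).

none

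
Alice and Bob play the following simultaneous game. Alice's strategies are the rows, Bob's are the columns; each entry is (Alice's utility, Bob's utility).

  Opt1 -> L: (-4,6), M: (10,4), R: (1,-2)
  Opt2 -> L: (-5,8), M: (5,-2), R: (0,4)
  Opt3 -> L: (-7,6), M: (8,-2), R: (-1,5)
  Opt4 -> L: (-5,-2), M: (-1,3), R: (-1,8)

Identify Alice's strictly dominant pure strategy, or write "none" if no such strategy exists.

Opt1 vs Opt2: L: -4>-5, M: 10>5, R: 1>0.
Opt1 vs Opt3: L: -4>-7, M: 10>8, R: 1>-1.
Opt1 vs Opt4: L: -4>-5, M: 10>-1, R: 1>-1.
Opt1 strictly beats every other strategy against every opponent action, so it is strictly dominant.

Opt1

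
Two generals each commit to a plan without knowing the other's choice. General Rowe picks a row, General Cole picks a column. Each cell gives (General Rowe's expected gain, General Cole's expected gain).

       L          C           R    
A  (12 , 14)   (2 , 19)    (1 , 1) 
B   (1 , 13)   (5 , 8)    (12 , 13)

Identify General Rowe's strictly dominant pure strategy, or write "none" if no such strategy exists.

none

A fails to dominate B at C (2<5).
B fails to dominate A at L (1<12).
No single strategy dominates all the others.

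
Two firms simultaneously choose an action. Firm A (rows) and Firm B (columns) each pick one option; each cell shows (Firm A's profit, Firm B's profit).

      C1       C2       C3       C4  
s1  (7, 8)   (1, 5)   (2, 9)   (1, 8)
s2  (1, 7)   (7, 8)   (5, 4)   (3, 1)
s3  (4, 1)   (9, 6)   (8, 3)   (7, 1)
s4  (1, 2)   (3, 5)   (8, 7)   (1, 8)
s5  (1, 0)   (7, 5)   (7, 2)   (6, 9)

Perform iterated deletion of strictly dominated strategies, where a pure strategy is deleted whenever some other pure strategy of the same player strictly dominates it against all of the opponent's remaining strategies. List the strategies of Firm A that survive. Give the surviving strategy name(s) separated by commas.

Firm A's strategy s2 is strictly dominated by s3 (C1: 4>1, C2: 9>7, C3: 8>5, C4: 7>3) and is removed.
For Firm A, s3 strictly dominates s5 on the remaining columns (C1: 4>1, C2: 9>7, C3: 8>7, C4: 7>6); eliminate s5.
Firm B's strategy C1 is strictly dominated by C3 (s1: 9>8, s3: 3>1, s4: 7>2) and is removed.
Firm A's strategy s1 is strictly dominated by s3 (C2: 9>1, C3: 8>2, C4: 7>1) and is removed.
Among the remaining strategies, none is strictly dominated by another pure strategy of the same player, so the elimination stops.
Surviving strategies — Firm A: {s3, s4}; Firm B: {C2, C3, C4}.

s3, s4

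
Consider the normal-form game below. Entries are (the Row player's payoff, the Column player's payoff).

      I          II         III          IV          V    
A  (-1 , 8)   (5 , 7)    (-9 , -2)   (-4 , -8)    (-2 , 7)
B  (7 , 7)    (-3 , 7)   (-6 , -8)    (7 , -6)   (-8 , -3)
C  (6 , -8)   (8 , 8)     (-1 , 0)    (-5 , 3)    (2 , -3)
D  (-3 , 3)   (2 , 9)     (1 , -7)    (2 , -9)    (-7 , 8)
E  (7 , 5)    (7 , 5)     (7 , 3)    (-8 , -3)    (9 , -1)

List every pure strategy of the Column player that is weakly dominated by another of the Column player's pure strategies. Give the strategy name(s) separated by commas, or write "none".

Nothing dominates I: II at A (8>7); III at A (8>-2); IV at A (8>-8); V at A (8>7).
Nothing dominates II: I at C (8>-8); III at A (7>-2); IV at A (7>-8); V at B (7>-3).
III: dominated, since II does at least as well everywhere (A: 7>-2, B: 7>-8, C: 8>0, D: 9>-7, E: 5>3).
II weakly dominates IV — A: 7>-8, B: 7>-6, C: 8>3, D: 9>-9, E: 5>-3.
V: dominated, since II does at least as well everywhere (A: 7=7, B: 7>-3, C: 8>-3, D: 9>8, E: 5>-1).

III, IV, V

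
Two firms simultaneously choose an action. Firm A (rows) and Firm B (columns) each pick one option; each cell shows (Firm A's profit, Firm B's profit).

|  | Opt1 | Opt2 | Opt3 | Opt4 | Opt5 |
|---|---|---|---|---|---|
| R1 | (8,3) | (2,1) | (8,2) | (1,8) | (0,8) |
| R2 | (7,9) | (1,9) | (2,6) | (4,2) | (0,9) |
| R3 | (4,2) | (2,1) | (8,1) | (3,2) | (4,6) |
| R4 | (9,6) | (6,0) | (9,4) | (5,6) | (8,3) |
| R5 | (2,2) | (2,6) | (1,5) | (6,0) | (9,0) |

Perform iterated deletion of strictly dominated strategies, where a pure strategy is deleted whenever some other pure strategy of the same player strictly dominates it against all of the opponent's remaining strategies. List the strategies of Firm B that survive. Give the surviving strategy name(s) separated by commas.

For Firm A, R4 strictly dominates R1 on the remaining columns (Opt1: 9>8, Opt2: 6>2, Opt3: 9>8, Opt4: 5>1, Opt5: 8>0); eliminate R1.
Firm A's strategy R2 is strictly dominated by R4 (Opt1: 9>7, Opt2: 6>1, Opt3: 9>2, Opt4: 5>4, Opt5: 8>0) and is removed.
Row R3 is eliminated: R4 beats it against every remaining column (Opt1: 9>4, Opt2: 6>2, Opt3: 9>8, Opt4: 5>3, Opt5: 8>4).
For Firm B, Opt1 strictly dominates Opt5 on the remaining rows (R4: 6>3, R5: 2>0); eliminate Opt5.
Among the remaining strategies, none is strictly dominated by another pure strategy of the same player, so the elimination stops.
Surviving strategies — Firm A: {R4, R5}; Firm B: {Opt1, Opt2, Opt3, Opt4}.

Opt1, Opt2, Opt3, Opt4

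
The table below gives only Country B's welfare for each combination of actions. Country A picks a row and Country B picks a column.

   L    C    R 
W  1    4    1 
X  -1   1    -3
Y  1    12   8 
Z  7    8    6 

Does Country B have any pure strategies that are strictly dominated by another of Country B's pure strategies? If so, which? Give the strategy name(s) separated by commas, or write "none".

L, R

C strictly dominates L — W: 4>1, X: 1>-1, Y: 12>1, Z: 8>7.
Nothing dominates C: L at W (4>1); R at W (4>1).
C strictly dominates R — W: 4>1, X: 1>-3, Y: 12>8, Z: 8>6.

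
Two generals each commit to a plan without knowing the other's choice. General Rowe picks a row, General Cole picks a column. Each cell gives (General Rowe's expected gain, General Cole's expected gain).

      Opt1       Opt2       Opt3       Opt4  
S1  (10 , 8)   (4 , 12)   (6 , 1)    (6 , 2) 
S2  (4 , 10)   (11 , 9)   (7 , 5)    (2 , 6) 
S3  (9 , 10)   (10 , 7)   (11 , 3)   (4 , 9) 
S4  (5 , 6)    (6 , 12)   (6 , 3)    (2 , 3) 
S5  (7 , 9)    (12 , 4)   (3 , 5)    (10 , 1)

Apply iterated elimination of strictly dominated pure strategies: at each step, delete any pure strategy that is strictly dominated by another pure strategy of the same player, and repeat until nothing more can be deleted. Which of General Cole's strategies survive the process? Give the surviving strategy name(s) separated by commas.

Opt1, Opt2

Row S4 is eliminated: S3 beats it against every remaining column (Opt1: 9>5, Opt2: 10>6, Opt3: 11>6, Opt4: 4>2).
Column Opt3 is eliminated: Opt1 beats it against every remaining row (S1: 8>1, S2: 10>5, S3: 10>3, S5: 9>5).
General Rowe's strategy S2 is strictly dominated by S5 (Opt1: 7>4, Opt2: 12>11, Opt4: 10>2) and is removed.
General Cole's strategy Opt4 is strictly dominated by Opt1 (S1: 8>2, S3: 10>9, S5: 9>1) and is removed.
Among the remaining strategies, none is strictly dominated by another pure strategy of the same player, so the elimination stops.
Surviving strategies — General Rowe: {S1, S3, S5}; General Cole: {Opt1, Opt2}.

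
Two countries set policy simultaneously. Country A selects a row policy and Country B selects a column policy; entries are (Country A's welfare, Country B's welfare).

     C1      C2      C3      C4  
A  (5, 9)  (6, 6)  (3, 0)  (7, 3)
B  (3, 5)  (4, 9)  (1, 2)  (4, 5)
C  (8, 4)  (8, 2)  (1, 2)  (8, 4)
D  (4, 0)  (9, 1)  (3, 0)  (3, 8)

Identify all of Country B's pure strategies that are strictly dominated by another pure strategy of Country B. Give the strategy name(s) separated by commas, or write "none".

C3

C1 is not dominated — it holds its own against C2 at A (9>6); C3 at A (9>0); C4 at A (9>3).
C2 is not dominated — it holds its own against C1 at B (9>5); C3 at A (6>0); C4 at A (6>3).
C3 is strictly dominated by C4 (A: 3>0, B: 5>2, C: 4>2, D: 8>0).
C4 is not dominated — it holds its own against C1 at B (5=5); C2 at C (4>2); C3 at A (3>0).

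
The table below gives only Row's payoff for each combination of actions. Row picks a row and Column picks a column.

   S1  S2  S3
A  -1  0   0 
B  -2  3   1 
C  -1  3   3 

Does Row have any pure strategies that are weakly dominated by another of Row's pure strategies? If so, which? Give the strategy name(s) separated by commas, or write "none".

C weakly dominates A — S1: -1=-1, S2: 3>0, S3: 3>0.
C weakly dominates B — S1: -1>-2, S2: 3=3, S3: 3>1.
C is not dominated — it holds its own against A at S2 (3>0); B at S1 (-1>-2).

A, B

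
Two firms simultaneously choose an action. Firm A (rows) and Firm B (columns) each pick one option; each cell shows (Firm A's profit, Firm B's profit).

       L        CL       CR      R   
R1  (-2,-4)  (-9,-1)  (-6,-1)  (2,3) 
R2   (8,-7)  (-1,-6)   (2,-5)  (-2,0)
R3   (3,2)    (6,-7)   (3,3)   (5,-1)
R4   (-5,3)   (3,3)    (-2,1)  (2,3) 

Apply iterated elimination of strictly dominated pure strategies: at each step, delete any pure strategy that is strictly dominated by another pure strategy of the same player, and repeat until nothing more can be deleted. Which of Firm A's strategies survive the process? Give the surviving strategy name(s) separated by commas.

R3

Firm A's strategy R1 is strictly dominated by R3 (L: 3>-2, CL: 6>-9, CR: 3>-6, R: 5>2) and is removed.
For Firm A, R3 strictly dominates R4 on the remaining columns (L: 3>-5, CL: 6>3, CR: 3>-2, R: 5>2); eliminate R4.
Firm B's strategy L is strictly dominated by CR (R2: -5>-7, R3: 3>2) and is removed.
Row R2 is eliminated: R3 beats it against every remaining column (CL: 6>-1, CR: 3>2, R: 5>-2).
Firm B's strategy CL is strictly dominated by CR (R3: 3>-7) and is removed.
Column R is eliminated: CR beats it against every remaining row (R3: 3>-1).
Among the remaining strategies, none is strictly dominated by another pure strategy of the same player, so the elimination stops.
Surviving strategies — Firm A: {R3}; Firm B: {CR}.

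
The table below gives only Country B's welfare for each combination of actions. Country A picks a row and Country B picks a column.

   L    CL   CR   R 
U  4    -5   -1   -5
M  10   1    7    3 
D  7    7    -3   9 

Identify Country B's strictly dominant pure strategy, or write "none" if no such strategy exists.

none

L fails to dominate CL at D (7=7).
CL fails to dominate L at U (-5<4).
CR fails to dominate L at U (-1<4).
R fails to dominate L at U (-5<4).
No single strategy dominates all the others.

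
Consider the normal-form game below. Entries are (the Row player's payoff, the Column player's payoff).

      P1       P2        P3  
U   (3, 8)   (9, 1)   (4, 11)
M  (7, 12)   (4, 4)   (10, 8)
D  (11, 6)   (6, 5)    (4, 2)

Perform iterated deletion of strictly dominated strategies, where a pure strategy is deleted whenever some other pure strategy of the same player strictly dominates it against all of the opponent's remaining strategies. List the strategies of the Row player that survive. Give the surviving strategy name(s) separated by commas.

The Column player's strategy P2 is strictly dominated by P1 (U: 8>1, M: 12>4, D: 6>5) and is removed.
For the Row player, M strictly dominates U on the remaining columns (P1: 7>3, P3: 10>4); eliminate U.
For the Column player, P1 strictly dominates P3 on the remaining rows (M: 12>8, D: 6>2); eliminate P3.
For the Row player, D strictly dominates M on the remaining columns (P1: 11>7); eliminate M.
Among the remaining strategies, none is strictly dominated by another pure strategy of the same player, so the elimination stops.
Surviving strategies — the Row player: {D}; the Column player: {P1}.

D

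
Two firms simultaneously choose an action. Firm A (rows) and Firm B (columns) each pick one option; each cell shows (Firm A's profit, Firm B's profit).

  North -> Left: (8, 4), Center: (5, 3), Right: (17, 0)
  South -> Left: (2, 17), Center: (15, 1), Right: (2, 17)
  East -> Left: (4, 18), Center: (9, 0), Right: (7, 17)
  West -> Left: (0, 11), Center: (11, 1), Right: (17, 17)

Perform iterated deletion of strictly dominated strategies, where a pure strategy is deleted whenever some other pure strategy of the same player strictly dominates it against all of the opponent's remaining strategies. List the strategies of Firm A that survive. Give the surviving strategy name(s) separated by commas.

Firm B's strategy Center is strictly dominated by Left (North: 4>3, South: 17>1, East: 18>0, West: 11>1) and is removed.
For Firm A, North strictly dominates South on the remaining columns (Left: 8>2, Right: 17>2); eliminate South.
Firm A's strategy East is strictly dominated by North (Left: 8>4, Right: 17>7) and is removed.
Among the remaining strategies, none is strictly dominated by another pure strategy of the same player, so the elimination stops.
Surviving strategies — Firm A: {North, West}; Firm B: {Left, Right}.

North, West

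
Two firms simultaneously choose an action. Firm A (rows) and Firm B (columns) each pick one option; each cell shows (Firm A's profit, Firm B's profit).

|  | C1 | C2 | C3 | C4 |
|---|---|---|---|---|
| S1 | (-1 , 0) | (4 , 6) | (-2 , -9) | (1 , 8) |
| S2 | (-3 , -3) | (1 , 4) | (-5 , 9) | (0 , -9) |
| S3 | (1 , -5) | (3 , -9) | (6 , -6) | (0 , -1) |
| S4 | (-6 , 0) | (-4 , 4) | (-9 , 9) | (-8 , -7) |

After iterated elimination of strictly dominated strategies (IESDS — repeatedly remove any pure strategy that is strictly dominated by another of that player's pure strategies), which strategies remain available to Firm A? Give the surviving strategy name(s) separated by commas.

Firm A's strategy S2 is strictly dominated by S1 (C1: -1>-3, C2: 4>1, C3: -2>-5, C4: 1>0) and is removed.
For Firm A, S1 strictly dominates S4 on the remaining columns (C1: -1>-6, C2: 4>-4, C3: -2>-9, C4: 1>-8); eliminate S4.
For Firm B, C4 strictly dominates C1 on the remaining rows (S1: 8>0, S3: -1>-5); eliminate C1.
Column C2 is eliminated: C4 beats it against every remaining row (S1: 8>6, S3: -1>-9).
Firm B's strategy C3 is strictly dominated by C4 (S1: 8>-9, S3: -1>-6) and is removed.
Row S3 is eliminated: S1 beats it against every remaining column (C4: 1>0).
Among the remaining strategies, none is strictly dominated by another pure strategy of the same player, so the elimination stops.
Surviving strategies — Firm A: {S1}; Firm B: {C4}.

S1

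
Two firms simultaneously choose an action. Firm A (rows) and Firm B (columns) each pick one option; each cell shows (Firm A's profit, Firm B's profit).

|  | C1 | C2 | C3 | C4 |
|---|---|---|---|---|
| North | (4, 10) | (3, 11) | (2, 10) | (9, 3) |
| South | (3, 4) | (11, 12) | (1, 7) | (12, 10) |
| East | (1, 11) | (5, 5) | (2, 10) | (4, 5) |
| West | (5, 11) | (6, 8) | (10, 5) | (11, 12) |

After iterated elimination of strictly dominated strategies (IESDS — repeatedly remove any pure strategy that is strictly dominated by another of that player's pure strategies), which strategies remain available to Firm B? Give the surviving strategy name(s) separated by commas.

Firm A's strategy North is strictly dominated by West (C1: 5>4, C2: 6>3, C3: 10>2, C4: 11>9) and is removed.
Row East is eliminated: West beats it against every remaining column (C1: 5>1, C2: 6>5, C3: 10>2, C4: 11>4).
Column C1 is eliminated: C4 beats it against every remaining row (South: 10>4, West: 12>11).
For Firm B, C2 strictly dominates C3 on the remaining rows (South: 12>7, West: 8>5); eliminate C3.
Row West is eliminated: South beats it against every remaining column (C2: 11>6, C4: 12>11).
Column C4 is eliminated: C2 beats it against every remaining row (South: 12>10).
Among the remaining strategies, none is strictly dominated by another pure strategy of the same player, so the elimination stops.
Surviving strategies — Firm A: {South}; Firm B: {C2}.

C2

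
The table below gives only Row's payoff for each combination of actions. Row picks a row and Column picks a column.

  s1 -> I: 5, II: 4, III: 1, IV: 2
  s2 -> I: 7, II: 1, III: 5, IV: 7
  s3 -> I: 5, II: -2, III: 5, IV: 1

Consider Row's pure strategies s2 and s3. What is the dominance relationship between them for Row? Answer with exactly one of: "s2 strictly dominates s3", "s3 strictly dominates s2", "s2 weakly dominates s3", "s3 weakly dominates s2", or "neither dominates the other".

s2 weakly dominates s3

Compare s2 to s3 across each opponent action: I: 7>5, II: 1>-2, III: 5=5, IV: 7>1.
s2 is at least as good everywhere and strictly better somewhere (tied only at III), so s2 weakly but not strictly dominates s3.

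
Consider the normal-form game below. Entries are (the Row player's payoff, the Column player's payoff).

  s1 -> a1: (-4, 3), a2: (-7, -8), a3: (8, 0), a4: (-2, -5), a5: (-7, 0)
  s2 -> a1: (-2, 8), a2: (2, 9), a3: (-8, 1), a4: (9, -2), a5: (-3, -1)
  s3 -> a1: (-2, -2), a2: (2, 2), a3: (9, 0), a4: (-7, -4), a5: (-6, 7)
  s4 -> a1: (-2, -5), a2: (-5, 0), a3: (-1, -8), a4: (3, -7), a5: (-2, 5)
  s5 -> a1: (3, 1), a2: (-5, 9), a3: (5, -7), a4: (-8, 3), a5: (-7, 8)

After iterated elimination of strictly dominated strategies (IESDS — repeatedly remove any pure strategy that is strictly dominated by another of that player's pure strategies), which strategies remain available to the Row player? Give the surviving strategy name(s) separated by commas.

Column a4 is eliminated: a5 beats it against every remaining row (s1: 0>-5, s2: -1>-2, s3: 7>-4, s4: 5>-7, s5: 8>3).
The Row player's strategy s1 is strictly dominated by s3 (a1: -2>-4, a2: 2>-7, a3: 9>8, a5: -6>-7) and is removed.
The Column player's strategy a1 is strictly dominated by a2 (s2: 9>8, s3: 2>-2, s4: 0>-5, s5: 9>1) and is removed.
The Row player's strategy s5 is strictly dominated by s3 (a2: 2>-5, a3: 9>5, a5: -6>-7) and is removed.
The Column player's strategy a3 is strictly dominated by a2 (s2: 9>1, s3: 2>0, s4: 0>-8) and is removed.
Among the remaining strategies, none is strictly dominated by another pure strategy of the same player, so the elimination stops.
Surviving strategies — the Row player: {s2, s3, s4}; the Column player: {a2, a5}.

s2, s3, s4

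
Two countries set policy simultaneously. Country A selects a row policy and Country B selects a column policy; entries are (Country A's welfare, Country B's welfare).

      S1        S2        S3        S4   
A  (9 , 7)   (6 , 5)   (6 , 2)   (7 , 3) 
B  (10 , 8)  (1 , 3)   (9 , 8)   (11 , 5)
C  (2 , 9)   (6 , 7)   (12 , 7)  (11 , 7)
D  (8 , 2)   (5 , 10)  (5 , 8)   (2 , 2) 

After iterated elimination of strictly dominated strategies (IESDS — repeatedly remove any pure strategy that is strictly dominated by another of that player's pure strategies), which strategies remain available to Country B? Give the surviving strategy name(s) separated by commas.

S1, S3

Row D is eliminated: A beats it against every remaining column (S1: 9>8, S2: 6>5, S3: 6>5, S4: 7>2).
Country B's strategy S2 is strictly dominated by S1 (A: 7>5, B: 8>3, C: 9>7) and is removed.
Country A's strategy A is strictly dominated by B (S1: 10>9, S3: 9>6, S4: 11>7) and is removed.
Country B's strategy S4 is strictly dominated by S1 (B: 8>5, C: 9>7) and is removed.
Among the remaining strategies, none is strictly dominated by another pure strategy of the same player, so the elimination stops.
Surviving strategies — Country A: {B, C}; Country B: {S1, S3}.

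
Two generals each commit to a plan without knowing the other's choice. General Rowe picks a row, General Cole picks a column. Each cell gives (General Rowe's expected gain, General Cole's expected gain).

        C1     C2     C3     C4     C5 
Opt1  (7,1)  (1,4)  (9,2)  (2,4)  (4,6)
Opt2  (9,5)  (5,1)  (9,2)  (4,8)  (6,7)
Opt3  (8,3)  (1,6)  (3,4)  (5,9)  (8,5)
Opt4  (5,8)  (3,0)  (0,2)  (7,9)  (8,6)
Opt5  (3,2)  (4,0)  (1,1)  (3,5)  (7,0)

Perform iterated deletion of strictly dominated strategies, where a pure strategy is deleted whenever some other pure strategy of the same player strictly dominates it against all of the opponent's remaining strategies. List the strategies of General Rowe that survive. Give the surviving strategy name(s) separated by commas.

General Cole's strategy C1 is strictly dominated by C4 (Opt1: 4>1, Opt2: 8>5, Opt3: 9>3, Opt4: 9>8, Opt5: 5>2) and is removed.
Column C3 is eliminated: C4 beats it against every remaining row (Opt1: 4>2, Opt2: 8>2, Opt3: 9>4, Opt4: 9>2, Opt5: 5>1).
Row Opt1 is eliminated: Opt2 beats it against every remaining column (C2: 5>1, C4: 4>2, C5: 6>4).
General Cole's strategy C2 is strictly dominated by C4 (Opt2: 8>1, Opt3: 9>6, Opt4: 9>0, Opt5: 5>0) and is removed.
General Rowe's strategy Opt2 is strictly dominated by Opt3 (C4: 5>4, C5: 8>6) and is removed.
For General Rowe, Opt3 strictly dominates Opt5 on the remaining columns (C4: 5>3, C5: 8>7); eliminate Opt5.
For General Cole, C4 strictly dominates C5 on the remaining rows (Opt3: 9>5, Opt4: 9>6); eliminate C5.
General Rowe's strategy Opt3 is strictly dominated by Opt4 (C4: 7>5) and is removed.
Among the remaining strategies, none is strictly dominated by another pure strategy of the same player, so the elimination stops.
Surviving strategies — General Rowe: {Opt4}; General Cole: {C4}.

Opt4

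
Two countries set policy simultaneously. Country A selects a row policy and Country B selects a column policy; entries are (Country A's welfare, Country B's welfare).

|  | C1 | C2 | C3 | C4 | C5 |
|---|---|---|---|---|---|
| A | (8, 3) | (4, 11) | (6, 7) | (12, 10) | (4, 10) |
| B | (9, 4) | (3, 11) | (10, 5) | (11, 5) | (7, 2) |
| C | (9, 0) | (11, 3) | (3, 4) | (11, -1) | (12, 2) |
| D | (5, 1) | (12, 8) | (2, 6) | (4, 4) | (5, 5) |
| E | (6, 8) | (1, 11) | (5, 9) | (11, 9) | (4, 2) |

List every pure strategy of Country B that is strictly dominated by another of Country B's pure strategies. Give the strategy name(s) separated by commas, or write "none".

C1 is strictly dominated by C2 (A: 11>3, B: 11>4, C: 3>0, D: 8>1, E: 11>8).
Nothing dominates C2: C1 at A (11>3); C3 at A (11>7); C4 at A (11>10); C5 at A (11>10).
Nothing dominates C3: C1 at A (7>3); C2 at C (4>3); C4 at B (5=5); C5 at B (5>2).
C2 strictly dominates C4 — A: 11>10, B: 11>5, C: 3>-1, D: 8>4, E: 11>9.
C5 is strictly dominated by C2 (A: 11>10, B: 11>2, C: 3>2, D: 8>5, E: 11>2).

C1, C4, C5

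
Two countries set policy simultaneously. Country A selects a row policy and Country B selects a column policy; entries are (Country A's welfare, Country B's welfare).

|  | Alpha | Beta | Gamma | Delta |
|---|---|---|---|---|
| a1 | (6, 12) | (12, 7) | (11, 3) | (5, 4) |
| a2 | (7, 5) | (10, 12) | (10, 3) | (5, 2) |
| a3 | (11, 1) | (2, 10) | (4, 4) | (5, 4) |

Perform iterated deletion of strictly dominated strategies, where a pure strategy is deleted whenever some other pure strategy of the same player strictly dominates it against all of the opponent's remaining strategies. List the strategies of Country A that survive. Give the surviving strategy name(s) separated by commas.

Country B's strategy Gamma is strictly dominated by Beta (a1: 7>3, a2: 12>3, a3: 10>4) and is removed.
Column Delta is eliminated: Beta beats it against every remaining row (a1: 7>4, a2: 12>2, a3: 10>4).
Among the remaining strategies, none is strictly dominated by another pure strategy of the same player, so the elimination stops.
Surviving strategies — Country A: {a1, a2, a3}; Country B: {Alpha, Beta}.

a1, a2, a3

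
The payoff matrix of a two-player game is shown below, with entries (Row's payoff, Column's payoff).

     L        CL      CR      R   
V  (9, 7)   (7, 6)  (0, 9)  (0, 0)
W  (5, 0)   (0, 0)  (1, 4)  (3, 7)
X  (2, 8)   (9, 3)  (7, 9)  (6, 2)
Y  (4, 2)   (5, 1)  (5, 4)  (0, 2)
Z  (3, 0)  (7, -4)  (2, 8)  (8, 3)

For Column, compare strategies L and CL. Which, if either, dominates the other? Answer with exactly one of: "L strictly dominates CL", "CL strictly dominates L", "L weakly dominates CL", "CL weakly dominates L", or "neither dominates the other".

L weakly dominates CL

Compare L to CL across each choice by Row: V: 7>6, W: 0=0, X: 8>3, Y: 2>1, Z: 0>-4.
L is at least as good everywhere and strictly better somewhere (tied only at W), so L weakly but not strictly dominates CL.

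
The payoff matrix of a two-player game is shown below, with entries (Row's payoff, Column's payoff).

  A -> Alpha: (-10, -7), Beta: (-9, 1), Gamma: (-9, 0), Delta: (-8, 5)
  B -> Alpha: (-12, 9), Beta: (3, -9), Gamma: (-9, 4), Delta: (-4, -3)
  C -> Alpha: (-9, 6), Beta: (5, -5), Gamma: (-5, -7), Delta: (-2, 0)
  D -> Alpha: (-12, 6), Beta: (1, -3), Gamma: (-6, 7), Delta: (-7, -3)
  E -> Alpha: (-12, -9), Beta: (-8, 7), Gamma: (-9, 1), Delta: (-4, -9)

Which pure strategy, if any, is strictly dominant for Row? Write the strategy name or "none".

C

C vs A: Alpha: -9>-10, Beta: 5>-9, Gamma: -5>-9, Delta: -2>-8.
C vs B: Alpha: -9>-12, Beta: 5>3, Gamma: -5>-9, Delta: -2>-4.
C vs D: Alpha: -9>-12, Beta: 5>1, Gamma: -5>-6, Delta: -2>-7.
C vs E: Alpha: -9>-12, Beta: 5>-8, Gamma: -5>-9, Delta: -2>-4.
C strictly beats every other strategy against every opponent action, so it is strictly dominant.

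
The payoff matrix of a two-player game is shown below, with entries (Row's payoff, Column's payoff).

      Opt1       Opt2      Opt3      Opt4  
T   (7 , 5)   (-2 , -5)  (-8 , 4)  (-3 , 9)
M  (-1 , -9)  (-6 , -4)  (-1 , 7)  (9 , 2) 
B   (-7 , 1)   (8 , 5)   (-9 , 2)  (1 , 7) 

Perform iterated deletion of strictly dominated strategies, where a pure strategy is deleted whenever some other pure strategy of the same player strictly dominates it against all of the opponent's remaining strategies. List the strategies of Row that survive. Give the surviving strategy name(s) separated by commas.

Column Opt1 is eliminated: Opt4 beats it against every remaining row (T: 9>5, M: 2>-9, B: 7>1).
Column Opt2 is eliminated: Opt4 beats it against every remaining row (T: 9>-5, M: 2>-4, B: 7>5).
Row's strategy T is strictly dominated by M (Opt3: -1>-8, Opt4: 9>-3) and is removed.
Row B is eliminated: M beats it against every remaining column (Opt3: -1>-9, Opt4: 9>1).
Column Opt4 is eliminated: Opt3 beats it against every remaining row (M: 7>2).
Among the remaining strategies, none is strictly dominated by another pure strategy of the same player, so the elimination stops.
Surviving strategies — Row: {M}; Column: {Opt3}.

M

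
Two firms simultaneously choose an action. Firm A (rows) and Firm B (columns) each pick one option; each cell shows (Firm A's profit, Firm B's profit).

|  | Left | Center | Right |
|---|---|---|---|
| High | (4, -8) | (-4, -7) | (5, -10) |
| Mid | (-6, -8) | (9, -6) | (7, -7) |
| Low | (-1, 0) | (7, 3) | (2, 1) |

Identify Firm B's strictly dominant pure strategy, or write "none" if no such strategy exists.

Center vs Left: High: -7>-8, Mid: -6>-8, Low: 3>0.
Center vs Right: High: -7>-10, Mid: -6>-7, Low: 3>1.
Center strictly beats every other strategy against every opponent action, so it is strictly dominant.

Center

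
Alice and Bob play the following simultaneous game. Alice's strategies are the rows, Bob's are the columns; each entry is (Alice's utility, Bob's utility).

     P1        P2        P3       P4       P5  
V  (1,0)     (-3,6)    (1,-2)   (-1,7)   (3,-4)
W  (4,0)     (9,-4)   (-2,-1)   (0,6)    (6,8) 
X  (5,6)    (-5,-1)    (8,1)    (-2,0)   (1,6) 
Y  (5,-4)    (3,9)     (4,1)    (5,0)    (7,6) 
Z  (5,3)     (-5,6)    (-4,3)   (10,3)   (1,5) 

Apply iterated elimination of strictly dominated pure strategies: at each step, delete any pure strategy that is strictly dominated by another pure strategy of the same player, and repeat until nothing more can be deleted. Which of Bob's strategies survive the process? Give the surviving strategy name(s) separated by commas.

Alice's strategy V is strictly dominated by Y (P1: 5>1, P2: 3>-3, P3: 4>1, P4: 5>-1, P5: 7>3) and is removed.
Column P3 is eliminated: P5 beats it against every remaining row (W: 8>-1, X: 6>1, Y: 6>1, Z: 5>3).
Bob's strategy P4 is strictly dominated by P5 (W: 8>6, X: 6>0, Y: 6>0, Z: 5>3) and is removed.
Among the remaining strategies, none is strictly dominated by another pure strategy of the same player, so the elimination stops.
Surviving strategies — Alice: {W, X, Y, Z}; Bob: {P1, P2, P5}.

P1, P2, P5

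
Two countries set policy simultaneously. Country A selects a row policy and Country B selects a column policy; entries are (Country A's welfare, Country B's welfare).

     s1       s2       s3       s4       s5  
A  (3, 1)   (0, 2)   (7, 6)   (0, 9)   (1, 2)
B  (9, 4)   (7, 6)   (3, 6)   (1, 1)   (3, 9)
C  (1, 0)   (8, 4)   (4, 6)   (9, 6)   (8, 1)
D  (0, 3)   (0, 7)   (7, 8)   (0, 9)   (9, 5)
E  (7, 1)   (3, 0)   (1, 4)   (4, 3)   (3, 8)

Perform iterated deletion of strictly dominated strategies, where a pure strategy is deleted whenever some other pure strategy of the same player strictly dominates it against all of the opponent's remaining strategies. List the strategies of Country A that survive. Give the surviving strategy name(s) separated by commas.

A, C, D

Column s1 is eliminated: s3 beats it against every remaining row (A: 6>1, B: 6>4, C: 6>0, D: 8>3, E: 4>1).
For Country A, C strictly dominates B on the remaining columns (s2: 8>7, s3: 4>3, s4: 9>1, s5: 8>3); eliminate B.
Row E is eliminated: C beats it against every remaining column (s2: 8>3, s3: 4>1, s4: 9>4, s5: 8>3).
Column s2 is eliminated: s3 beats it against every remaining row (A: 6>2, C: 6>4, D: 8>7).
For Country B, s3 strictly dominates s5 on the remaining rows (A: 6>2, C: 6>1, D: 8>5); eliminate s5.
Among the remaining strategies, none is strictly dominated by another pure strategy of the same player, so the elimination stops.
Surviving strategies — Country A: {A, C, D}; Country B: {s3, s4}.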